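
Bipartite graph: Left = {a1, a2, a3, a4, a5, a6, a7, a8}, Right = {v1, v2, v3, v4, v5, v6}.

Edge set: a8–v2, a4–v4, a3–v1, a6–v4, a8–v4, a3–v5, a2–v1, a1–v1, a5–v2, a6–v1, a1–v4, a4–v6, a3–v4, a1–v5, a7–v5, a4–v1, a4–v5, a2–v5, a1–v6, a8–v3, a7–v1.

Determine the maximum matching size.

One maximum matching: a1–v1, a2–v5, a3–v4, a4–v6, a5–v2, a8–v3.
The set {a1, a2, a3, a4, a6, a7} has only 4 neighbours ({v1, v4, v5, v6}), so by Hall's theorem at most 6 of the 8 left vertices can be matched.

6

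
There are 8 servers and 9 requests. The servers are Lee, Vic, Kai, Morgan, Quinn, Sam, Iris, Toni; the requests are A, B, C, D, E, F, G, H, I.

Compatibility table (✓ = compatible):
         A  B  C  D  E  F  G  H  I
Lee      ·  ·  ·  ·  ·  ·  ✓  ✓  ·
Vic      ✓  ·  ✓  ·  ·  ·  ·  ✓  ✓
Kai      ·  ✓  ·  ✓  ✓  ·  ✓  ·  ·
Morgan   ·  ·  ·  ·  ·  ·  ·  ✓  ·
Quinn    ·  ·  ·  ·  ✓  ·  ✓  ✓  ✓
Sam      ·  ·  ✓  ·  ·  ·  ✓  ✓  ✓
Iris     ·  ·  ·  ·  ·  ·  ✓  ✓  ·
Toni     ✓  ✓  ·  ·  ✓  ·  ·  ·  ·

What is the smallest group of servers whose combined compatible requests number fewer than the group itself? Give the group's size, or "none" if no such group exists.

3

Take S = {Lee, Morgan, Iris}. Its neighbourhood is {G, H}, so |N(S)| = 2 < |S| = 3.
Every subset of size less than 3 has at least as many neighbours as members, so 3 is the minimum.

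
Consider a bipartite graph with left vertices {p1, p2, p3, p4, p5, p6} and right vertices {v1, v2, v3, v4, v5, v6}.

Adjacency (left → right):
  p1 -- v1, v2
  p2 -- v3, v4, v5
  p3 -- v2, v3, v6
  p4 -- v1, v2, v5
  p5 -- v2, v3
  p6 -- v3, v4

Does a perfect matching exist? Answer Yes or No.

Yes

For example, pair p1→v1, p2→v3, p3→v6, p4→v5, p5→v2, p6→v4.
Every left vertex is matched, so this is a perfect matching.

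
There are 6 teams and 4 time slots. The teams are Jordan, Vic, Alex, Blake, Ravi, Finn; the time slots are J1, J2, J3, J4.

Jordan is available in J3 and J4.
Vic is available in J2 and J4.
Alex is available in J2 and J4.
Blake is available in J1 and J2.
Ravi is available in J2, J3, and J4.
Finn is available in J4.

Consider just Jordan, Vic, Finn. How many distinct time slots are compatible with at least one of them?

3

The union of neighbours of {Jordan, Vic, Finn} is {J2, J3, J4}, which has 3 elements.
Since |N(S)| = 3 ≥ |S| = 3, Hall's condition holds for this subset.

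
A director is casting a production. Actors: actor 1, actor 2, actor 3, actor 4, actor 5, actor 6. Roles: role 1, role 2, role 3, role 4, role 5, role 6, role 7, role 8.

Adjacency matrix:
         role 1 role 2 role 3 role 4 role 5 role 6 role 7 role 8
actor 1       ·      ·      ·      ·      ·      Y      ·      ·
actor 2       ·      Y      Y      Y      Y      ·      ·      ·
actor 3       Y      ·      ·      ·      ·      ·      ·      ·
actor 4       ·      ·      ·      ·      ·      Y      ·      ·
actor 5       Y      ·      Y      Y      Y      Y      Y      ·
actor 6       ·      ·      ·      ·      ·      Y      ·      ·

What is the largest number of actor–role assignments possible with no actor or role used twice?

One maximum matching: actor 1–role 6, actor 2–role 3, actor 3–role 1, actor 5–role 7.
The set {actor 1, actor 4, actor 6} has only 1 neighbour ({role 6}), so by Hall's theorem at most 4 of the 6 actors can be matched.

4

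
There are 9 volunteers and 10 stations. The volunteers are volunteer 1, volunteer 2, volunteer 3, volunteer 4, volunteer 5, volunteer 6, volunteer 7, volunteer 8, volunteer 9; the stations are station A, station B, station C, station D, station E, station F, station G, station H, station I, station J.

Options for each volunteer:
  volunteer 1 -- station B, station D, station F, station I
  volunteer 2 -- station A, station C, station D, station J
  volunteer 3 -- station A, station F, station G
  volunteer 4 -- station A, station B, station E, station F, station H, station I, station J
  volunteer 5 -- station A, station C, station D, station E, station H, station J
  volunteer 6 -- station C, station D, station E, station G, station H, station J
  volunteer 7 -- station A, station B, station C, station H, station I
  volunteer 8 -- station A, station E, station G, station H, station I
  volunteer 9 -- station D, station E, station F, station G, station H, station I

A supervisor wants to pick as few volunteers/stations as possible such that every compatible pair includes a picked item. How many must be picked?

9

A maximum matching has 9 edges (e.g. volunteer 1–station F, volunteer 2–station D, volunteer 3–station A, volunteer 4–station H, volunteer 5–station C, volunteer 6–station J, volunteer 7–station B, volunteer 8–station G, volunteer 9–station I).
By König's theorem the minimum vertex cover has the same size. One such cover is {volunteer 1, volunteer 2, volunteer 3, volunteer 4, volunteer 5, volunteer 6, volunteer 7, volunteer 8, volunteer 9}.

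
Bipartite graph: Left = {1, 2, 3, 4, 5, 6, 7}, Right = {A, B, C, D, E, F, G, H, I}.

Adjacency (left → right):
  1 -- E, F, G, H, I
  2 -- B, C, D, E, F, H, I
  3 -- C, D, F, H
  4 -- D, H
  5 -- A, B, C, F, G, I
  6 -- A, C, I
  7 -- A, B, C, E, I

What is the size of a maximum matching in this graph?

For example, pair 1–E, 2–H, 3–F, 4–D, 5–G, 6–I, 7–A.
All 7 left vertices are matched, so no larger matching exists.

7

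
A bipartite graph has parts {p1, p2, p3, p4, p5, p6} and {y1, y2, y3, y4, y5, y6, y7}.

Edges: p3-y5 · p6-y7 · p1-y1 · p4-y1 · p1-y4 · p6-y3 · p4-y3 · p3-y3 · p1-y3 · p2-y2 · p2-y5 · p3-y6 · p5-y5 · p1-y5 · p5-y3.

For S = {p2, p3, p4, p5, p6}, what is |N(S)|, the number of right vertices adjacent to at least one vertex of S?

6

The union of neighbours of {p2, p3, p4, p5, p6} is {y1, y2, y3, y5, y6, y7}, which has 6 elements.
Since |N(S)| = 6 ≥ |S| = 5, Hall's condition holds for this subset.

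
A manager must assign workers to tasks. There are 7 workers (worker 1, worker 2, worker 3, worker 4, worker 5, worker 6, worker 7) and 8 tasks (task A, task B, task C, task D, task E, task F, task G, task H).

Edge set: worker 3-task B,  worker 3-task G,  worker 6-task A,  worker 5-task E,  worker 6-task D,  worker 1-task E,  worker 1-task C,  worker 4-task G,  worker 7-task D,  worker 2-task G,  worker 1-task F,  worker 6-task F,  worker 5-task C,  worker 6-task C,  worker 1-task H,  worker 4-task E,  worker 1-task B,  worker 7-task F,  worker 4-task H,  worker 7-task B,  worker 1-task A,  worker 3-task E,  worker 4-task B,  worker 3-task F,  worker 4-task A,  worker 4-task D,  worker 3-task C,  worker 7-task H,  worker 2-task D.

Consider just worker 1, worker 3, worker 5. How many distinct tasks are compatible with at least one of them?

The union of neighbours of {worker 1, worker 3, worker 5} is {task A, task B, task C, task E, task F, task G, task H}, which has 7 elements.
Since |N(S)| = 7 ≥ |S| = 3, Hall's condition holds for this subset.

7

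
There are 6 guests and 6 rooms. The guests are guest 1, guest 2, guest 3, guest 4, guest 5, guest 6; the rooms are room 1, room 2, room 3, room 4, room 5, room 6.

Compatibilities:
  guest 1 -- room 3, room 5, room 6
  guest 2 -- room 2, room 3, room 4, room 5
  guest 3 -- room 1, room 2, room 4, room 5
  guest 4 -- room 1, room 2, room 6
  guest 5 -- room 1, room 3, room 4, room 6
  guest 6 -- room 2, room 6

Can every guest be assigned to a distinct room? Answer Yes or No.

Yes

For example, pair guest 1–room 3, guest 2–room 2, guest 3–room 5, guest 4–room 1, guest 5–room 4, guest 6–room 6.
All 6 guests are covered.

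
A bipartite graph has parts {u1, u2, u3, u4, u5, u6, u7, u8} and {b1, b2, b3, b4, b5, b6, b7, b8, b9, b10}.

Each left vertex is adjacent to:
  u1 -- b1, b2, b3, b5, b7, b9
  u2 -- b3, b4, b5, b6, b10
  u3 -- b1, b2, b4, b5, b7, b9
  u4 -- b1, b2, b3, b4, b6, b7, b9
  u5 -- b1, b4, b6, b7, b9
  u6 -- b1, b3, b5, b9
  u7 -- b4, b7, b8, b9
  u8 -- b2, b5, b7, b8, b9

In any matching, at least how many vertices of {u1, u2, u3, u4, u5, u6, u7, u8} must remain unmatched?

0

For example, pair u1-b2, u2-b5, u3-b4, u4-b6, u5-b1, u6-b3, u7-b8, u8-b7.
This saturates every left vertex, so 8 is the maximum.
That matches 8 of the 8, leaving 0 unmatched; no matching can do better.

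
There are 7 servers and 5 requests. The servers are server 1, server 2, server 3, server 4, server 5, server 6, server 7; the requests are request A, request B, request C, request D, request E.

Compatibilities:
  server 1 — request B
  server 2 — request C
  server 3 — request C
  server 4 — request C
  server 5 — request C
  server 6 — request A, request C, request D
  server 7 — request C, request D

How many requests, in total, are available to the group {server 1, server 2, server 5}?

2

The union of neighbours of {server 1, server 2, server 5} is {request B, request C}, which has 2 elements.
Since |N(S)| = 2 < |S| = 3, Hall's condition fails for this subset.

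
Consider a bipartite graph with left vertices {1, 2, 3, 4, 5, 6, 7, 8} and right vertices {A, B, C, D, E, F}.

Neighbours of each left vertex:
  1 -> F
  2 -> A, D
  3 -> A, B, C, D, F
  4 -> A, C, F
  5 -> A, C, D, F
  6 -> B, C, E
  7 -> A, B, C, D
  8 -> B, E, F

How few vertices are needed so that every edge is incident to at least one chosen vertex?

6

A maximum matching has 6 edges (e.g. 1–F, 2–D, 3–B, 4–A, 5–C, 6–E).
By König's theorem the minimum vertex cover has the same size. One such cover is {A, B, C, D, E, F}.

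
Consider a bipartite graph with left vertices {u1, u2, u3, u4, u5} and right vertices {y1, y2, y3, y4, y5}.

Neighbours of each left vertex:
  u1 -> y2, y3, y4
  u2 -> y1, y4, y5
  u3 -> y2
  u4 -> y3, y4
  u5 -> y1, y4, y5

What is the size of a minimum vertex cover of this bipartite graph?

5

A maximum matching has 5 edges (e.g. u1–y4, u2–y5, u3–y2, u4–y3, u5–y1).
By König's theorem the minimum vertex cover has the same size. One such cover is {u1, u2, u3, u4, u5}.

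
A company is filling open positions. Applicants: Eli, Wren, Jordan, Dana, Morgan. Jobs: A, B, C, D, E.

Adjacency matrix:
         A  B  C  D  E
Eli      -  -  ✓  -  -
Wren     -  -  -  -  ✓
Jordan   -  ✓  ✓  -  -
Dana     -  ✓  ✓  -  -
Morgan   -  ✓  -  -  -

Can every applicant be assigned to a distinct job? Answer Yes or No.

No

The set {Eli, Jordan, Dana, Morgan} has only 2 neighbours ({B, C}), so by Hall's theorem at most 3 of the 5 applicants can be matched.
Hence no matching covers every applicant.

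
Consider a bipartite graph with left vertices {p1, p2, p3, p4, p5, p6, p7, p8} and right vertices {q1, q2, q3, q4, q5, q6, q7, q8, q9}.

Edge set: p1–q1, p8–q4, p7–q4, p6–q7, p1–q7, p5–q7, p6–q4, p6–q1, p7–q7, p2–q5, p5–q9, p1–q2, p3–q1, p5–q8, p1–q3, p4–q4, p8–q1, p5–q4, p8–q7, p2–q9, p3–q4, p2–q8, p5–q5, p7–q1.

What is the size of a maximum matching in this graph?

6

One maximum matching: p1–q2, p2–q8, p3–q1, p4–q4, p5–q9, p6–q7.
The set {p3, p4, p6, p7, p8} has only 3 neighbours ({q1, q4, q7}), so by Hall's theorem at most 6 of the 8 left vertices can be matched.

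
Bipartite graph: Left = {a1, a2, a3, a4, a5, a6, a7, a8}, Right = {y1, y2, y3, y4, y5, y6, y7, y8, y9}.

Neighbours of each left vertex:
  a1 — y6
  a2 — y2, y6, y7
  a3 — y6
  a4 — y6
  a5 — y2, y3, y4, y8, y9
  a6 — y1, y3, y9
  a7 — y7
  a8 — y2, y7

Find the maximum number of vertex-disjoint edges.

A valid assignment of size 5: a1→y6, a2→y2, a5→y4, a6→y3, a7→y7.
The set {a1, a2, a3, a4, a7, a8} has only 3 neighbours ({y2, y6, y7}), so by Hall's theorem at most 5 of the 8 left vertices can be matched.

5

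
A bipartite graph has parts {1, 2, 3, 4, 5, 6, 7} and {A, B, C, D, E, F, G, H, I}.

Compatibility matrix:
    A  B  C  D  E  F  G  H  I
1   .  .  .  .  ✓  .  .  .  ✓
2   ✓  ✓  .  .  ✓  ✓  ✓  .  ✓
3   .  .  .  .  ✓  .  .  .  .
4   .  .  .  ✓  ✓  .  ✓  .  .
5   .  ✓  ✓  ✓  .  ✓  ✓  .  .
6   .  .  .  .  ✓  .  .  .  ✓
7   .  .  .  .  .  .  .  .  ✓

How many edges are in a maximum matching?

A valid assignment of size 5: 1-I, 2-A, 3-E, 4-D, 5-G.
The set {1, 3, 6, 7} has only 2 neighbours ({E, I}), so by Hall's theorem at most 5 of the 7 left vertices can be matched.

5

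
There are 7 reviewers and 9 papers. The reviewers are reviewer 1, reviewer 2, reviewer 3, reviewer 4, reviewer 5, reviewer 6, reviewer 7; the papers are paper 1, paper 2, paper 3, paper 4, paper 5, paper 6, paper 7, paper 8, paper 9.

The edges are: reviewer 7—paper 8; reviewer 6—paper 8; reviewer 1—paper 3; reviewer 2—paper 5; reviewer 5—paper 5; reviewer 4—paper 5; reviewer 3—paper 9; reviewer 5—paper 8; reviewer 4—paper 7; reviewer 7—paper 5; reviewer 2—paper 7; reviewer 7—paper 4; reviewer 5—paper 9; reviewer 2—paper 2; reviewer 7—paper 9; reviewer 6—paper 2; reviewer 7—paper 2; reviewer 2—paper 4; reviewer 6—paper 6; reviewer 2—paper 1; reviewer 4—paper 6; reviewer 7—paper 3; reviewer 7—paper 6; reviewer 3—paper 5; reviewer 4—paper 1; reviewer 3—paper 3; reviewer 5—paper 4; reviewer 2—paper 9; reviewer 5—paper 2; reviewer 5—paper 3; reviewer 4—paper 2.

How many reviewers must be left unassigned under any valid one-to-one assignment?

0

A valid assignment of size 7: reviewer 1→paper 3, reviewer 2→paper 2, reviewer 3→paper 5, reviewer 4→paper 6, reviewer 5→paper 4, reviewer 6→paper 8, reviewer 7→paper 9.
All 7 reviewers are matched, so no larger matching exists.
That matches 7 of the 7, leaving 0 unmatched; no matching can do better.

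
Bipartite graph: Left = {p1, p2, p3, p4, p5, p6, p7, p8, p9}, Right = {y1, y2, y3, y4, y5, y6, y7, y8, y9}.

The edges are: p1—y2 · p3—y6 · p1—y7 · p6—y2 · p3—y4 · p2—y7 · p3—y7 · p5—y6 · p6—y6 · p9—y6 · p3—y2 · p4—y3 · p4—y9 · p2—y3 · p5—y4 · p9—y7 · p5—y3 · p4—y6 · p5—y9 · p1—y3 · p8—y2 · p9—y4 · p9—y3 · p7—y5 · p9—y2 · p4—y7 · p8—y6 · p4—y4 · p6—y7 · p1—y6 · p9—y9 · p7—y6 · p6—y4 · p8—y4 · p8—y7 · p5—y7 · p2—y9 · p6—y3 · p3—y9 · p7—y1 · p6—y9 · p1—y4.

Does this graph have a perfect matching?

No

The set {p1, p2, p3, p4, p5, p6, p8, p9} has only 6 neighbours ({y2, y3, y4, y6, y7, y9}), so by Hall's theorem at most 7 of the 9 left vertices can be matched.
Hence no matching covers every left vertex.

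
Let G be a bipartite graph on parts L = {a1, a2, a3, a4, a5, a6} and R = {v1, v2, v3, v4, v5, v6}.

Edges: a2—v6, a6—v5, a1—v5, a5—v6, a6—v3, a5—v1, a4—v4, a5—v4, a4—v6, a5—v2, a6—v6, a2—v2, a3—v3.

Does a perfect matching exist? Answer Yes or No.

For example, pair a1-v5, a2-v2, a3-v3, a4-v4, a5-v1, a6-v6.
All 6 left vertices are covered.

Yes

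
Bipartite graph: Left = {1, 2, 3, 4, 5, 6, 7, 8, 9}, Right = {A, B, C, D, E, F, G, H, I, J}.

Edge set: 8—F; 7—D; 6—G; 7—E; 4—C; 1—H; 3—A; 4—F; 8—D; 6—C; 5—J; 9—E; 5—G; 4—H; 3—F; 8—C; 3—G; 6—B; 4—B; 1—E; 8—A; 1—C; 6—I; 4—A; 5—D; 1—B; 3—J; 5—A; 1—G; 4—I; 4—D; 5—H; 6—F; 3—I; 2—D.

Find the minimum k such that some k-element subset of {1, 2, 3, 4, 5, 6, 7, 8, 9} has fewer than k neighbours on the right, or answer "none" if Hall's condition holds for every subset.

3

Take S = {2, 7, 9}. Its neighbourhood is {D, E}, so |N(S)| = 2 < |S| = 3.
Every subset of size less than 3 has at least as many neighbours as members, so 3 is the minimum.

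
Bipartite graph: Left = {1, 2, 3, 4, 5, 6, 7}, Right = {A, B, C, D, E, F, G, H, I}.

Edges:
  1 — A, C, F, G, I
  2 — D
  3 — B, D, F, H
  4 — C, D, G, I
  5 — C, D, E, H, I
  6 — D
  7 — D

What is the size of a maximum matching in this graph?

5

One maximum matching: 1→A, 2→D, 3→B, 4→G, 5→E.
The set {2, 6, 7} has only 1 neighbour ({D}), so by Hall's theorem at most 5 of the 7 left vertices can be matched.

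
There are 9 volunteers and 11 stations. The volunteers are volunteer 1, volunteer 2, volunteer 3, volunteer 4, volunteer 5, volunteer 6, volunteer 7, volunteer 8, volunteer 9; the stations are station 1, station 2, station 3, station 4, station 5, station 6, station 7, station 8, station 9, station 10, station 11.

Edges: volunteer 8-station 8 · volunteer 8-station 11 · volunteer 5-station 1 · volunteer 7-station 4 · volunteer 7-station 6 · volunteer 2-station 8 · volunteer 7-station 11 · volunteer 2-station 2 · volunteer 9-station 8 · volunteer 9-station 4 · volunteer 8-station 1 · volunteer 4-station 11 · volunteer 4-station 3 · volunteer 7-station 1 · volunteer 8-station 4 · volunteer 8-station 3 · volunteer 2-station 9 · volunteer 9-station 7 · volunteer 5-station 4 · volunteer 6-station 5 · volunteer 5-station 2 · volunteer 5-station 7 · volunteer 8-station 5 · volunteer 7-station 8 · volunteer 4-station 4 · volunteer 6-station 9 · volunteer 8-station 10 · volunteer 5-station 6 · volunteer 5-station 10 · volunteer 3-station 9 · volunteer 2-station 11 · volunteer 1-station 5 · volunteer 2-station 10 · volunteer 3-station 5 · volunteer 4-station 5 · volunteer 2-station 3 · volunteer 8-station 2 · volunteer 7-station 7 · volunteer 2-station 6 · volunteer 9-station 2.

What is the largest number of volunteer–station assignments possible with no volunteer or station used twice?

A valid assignment of size 8: volunteer 1-station 5, volunteer 2-station 3, volunteer 3-station 9, volunteer 4-station 11, volunteer 5-station 6, volunteer 7-station 7, volunteer 8-station 8, volunteer 9-station 2.
The set {volunteer 1, volunteer 3, volunteer 6} has only 2 neighbours ({station 5, station 9}), so by Hall's theorem at most 8 of the 9 volunteers can be matched.

8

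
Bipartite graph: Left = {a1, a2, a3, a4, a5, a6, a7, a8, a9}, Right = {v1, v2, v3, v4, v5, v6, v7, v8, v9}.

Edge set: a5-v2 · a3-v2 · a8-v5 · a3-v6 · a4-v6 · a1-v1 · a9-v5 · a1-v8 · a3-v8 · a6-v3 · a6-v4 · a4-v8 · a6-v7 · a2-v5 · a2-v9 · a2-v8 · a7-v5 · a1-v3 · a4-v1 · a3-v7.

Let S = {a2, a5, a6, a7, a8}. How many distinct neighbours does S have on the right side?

The union of neighbours of {a2, a5, a6, a7, a8} is {v2, v3, v4, v5, v7, v8, v9}, which has 7 elements.
Since |N(S)| = 7 ≥ |S| = 5, Hall's condition holds for this subset.

7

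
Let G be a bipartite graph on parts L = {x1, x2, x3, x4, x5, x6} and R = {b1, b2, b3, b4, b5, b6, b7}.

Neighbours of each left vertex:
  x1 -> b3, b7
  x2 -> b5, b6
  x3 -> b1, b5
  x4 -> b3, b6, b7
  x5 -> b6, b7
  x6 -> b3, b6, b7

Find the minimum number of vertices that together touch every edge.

5

A maximum matching has 5 edges (e.g. x1–b7, x2–b5, x3–b1, x4–b3, x5–b6).
By König's theorem the minimum vertex cover has the same size. One such cover is {x2, x3, b3, b6, b7}.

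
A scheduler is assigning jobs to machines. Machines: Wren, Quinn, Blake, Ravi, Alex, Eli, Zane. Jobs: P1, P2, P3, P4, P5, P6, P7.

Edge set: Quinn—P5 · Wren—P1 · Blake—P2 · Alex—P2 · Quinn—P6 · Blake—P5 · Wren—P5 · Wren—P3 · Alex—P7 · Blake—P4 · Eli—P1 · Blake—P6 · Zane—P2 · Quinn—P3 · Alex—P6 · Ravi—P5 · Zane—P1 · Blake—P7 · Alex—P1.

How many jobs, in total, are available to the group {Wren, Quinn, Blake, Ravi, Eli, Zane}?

7

The union of neighbours of {Wren, Quinn, Blake, Ravi, Eli, Zane} is {P1, P2, P3, P4, P5, P6, P7}, which has 7 elements.
Since |N(S)| = 7 ≥ |S| = 6, Hall's condition holds for this subset.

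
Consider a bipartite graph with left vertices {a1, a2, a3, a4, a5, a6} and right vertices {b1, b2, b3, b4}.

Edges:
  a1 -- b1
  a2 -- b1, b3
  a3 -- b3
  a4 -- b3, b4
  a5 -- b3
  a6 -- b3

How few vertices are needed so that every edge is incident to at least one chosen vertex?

{a4, b1, b3} is a vertex cover of size 3: every edge has an endpoint in this set.
No smaller cover exists because a1–b1, a2–b3, a4–b4 is a matching of size 3, and a cover must include an endpoint of each of these disjoint edges (König's theorem).

3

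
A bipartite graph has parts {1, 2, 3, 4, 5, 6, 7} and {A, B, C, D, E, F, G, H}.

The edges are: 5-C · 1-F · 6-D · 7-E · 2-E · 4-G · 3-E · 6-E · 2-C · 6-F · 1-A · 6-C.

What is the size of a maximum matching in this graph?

5

A valid assignment of size 5: 1–F, 2–C, 3–E, 4–G, 6–D.
The set {2, 3, 5, 7} has only 2 neighbours ({C, E}), so by Hall's theorem at most 5 of the 7 left vertices can be matched.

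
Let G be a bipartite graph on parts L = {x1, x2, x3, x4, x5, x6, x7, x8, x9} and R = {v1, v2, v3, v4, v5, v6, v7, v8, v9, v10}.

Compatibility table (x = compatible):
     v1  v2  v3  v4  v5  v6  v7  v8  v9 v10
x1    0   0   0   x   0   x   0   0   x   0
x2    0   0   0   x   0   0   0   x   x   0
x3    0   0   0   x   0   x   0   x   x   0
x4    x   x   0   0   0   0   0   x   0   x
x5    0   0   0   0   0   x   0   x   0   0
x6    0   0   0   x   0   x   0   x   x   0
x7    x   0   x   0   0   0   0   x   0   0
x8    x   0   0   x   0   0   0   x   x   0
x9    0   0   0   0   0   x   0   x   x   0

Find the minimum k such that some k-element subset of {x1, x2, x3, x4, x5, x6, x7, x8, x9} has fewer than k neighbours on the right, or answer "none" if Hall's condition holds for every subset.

Take S = {x1, x2, x3, x5, x6}. Its neighbourhood is {v4, v6, v8, v9}, so |N(S)| = 4 < |S| = 5.
Every subset of size less than 5 has at least as many neighbours as members, so 5 is the minimum.

5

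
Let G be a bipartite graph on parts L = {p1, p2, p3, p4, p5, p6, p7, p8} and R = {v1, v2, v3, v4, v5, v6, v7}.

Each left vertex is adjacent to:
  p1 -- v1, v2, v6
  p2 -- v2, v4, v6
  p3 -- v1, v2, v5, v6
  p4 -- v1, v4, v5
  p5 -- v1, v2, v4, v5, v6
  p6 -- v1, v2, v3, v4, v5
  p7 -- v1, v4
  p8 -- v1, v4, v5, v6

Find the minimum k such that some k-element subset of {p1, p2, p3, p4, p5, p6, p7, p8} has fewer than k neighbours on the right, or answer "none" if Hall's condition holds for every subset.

Take S = {p1, p2, p3, p4, p5, p7}. Its neighbourhood is {v1, v2, v4, v5, v6}, so |N(S)| = 5 < |S| = 6.
Every subset of size less than 6 has at least as many neighbours as members, so 6 is the minimum.

6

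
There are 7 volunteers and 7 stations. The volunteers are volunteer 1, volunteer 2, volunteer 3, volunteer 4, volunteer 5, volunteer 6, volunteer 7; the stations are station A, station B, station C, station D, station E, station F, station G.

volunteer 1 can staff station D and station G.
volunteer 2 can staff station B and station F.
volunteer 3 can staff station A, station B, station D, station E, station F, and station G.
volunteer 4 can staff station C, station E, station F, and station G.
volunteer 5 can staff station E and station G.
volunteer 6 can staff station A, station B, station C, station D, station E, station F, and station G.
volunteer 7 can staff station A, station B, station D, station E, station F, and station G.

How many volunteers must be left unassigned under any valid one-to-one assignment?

One maximum matching: volunteer 1–station D, volunteer 2–station F, volunteer 3–station A, volunteer 4–station G, volunteer 5–station E, volunteer 6–station C, volunteer 7–station B.
All 7 volunteers are matched, so no larger matching exists.
That matches 7 of the 7, leaving 0 unmatched; no matching can do better.

0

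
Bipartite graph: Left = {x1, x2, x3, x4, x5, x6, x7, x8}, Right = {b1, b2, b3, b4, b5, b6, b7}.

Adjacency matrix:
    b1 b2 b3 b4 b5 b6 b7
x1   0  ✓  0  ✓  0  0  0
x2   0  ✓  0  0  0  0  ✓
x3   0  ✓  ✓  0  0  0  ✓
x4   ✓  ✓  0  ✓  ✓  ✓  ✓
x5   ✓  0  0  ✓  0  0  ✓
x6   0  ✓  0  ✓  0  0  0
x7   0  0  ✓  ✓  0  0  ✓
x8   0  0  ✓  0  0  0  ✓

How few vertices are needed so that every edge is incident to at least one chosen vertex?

6

A maximum matching has 6 edges (e.g. x1–b2, x2–b7, x3–b3, x4–b5, x5–b1, x6–b4).
By König's theorem the minimum vertex cover has the same size. One such cover is {x4, x5, b2, b3, b4, b7}.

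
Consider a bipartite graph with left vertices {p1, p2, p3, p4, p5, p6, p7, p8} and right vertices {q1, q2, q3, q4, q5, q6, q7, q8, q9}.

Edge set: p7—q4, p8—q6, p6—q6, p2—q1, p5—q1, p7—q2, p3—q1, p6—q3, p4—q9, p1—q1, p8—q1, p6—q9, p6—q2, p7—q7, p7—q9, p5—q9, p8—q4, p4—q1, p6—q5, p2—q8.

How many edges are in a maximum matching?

A valid assignment of size 6: p1-q1, p2-q8, p4-q9, p6-q3, p7-q2, p8-q6.
The set {p1, p3, p4, p5} has only 2 neighbours ({q1, q9}), so by Hall's theorem at most 6 of the 8 left vertices can be matched.

6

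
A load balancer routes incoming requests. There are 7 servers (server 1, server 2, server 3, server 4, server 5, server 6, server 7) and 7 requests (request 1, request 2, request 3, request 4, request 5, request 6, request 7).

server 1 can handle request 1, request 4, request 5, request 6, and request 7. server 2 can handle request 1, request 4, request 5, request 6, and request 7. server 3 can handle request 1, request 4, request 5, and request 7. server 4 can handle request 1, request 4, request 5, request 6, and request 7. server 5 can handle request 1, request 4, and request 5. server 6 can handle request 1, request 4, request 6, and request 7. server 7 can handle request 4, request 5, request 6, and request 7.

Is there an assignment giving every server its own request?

The set {server 1, server 2, server 3, server 4, server 5, server 6, server 7} has only 5 neighbours ({request 1, request 4, request 5, request 6, request 7}), so by Hall's theorem at most 5 of the 7 servers can be matched.
Hence no matching covers every server.

No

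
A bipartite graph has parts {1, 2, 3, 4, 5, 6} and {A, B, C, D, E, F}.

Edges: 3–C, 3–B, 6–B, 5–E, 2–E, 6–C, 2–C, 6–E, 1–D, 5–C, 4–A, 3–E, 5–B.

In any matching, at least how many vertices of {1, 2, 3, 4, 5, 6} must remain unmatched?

One maximum matching: 1→D, 2→C, 3→E, 4→A, 5→B.
The set {2, 3, 5, 6} has only 3 neighbours ({B, C, E}), so by Hall's theorem at most 5 of the 6 left vertices can be matched.
That matches 5 of the 6, leaving 1 unmatched; no matching can do better.

1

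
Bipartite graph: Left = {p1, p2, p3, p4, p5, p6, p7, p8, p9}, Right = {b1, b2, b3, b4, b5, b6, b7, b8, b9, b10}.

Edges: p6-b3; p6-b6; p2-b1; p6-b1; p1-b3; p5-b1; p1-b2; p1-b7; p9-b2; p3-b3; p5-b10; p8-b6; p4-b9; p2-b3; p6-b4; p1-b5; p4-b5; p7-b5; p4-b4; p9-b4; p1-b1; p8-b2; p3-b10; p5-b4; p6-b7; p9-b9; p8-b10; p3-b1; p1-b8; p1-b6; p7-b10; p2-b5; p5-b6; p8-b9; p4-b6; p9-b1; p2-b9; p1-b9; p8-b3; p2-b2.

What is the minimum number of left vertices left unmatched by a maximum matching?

0

One maximum matching: p1–b1, p2–b5, p3–b3, p4–b9, p5–b6, p6–b7, p7–b10, p8–b2, p9–b4.
All 9 left vertices are matched, so no larger matching exists.
That matches 9 of the 9, leaving 0 unmatched; no matching can do better.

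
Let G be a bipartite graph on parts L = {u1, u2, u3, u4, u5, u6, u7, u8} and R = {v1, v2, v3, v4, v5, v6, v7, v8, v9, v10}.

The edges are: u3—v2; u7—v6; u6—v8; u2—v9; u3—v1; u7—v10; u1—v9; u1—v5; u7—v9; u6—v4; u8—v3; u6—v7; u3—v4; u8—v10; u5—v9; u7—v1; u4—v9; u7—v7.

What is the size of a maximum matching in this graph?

6

One maximum matching: u1-v5, u2-v9, u3-v2, u6-v7, u7-v6, u8-v10.
The set {u2, u4, u5} has only 1 neighbour ({v9}), so by Hall's theorem at most 6 of the 8 left vertices can be matched.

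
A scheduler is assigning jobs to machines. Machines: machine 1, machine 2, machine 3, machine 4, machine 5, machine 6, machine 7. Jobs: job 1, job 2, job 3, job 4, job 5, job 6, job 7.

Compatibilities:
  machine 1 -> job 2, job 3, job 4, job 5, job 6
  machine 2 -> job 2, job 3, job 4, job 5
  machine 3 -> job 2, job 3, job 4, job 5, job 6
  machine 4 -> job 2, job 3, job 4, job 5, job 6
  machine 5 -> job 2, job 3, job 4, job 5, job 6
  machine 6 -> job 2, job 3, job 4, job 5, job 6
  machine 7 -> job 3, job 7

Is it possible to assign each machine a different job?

No

The set {machine 1, machine 2, machine 3, machine 4, machine 5, machine 6} has only 5 neighbours ({job 2, job 3, job 4, job 5, job 6}), so by Hall's theorem at most 6 of the 7 machines can be matched.
Hence no matching covers every machine.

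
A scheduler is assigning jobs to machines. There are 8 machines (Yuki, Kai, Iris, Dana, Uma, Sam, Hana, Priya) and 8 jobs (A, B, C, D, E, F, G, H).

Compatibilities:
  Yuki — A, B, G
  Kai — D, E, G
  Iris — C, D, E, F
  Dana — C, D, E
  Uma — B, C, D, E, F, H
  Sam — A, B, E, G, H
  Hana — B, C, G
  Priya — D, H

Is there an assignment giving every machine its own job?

Yes

For example, pair Yuki–A, Kai–G, Iris–E, Dana–C, Uma–F, Sam–H, Hana–B, Priya–D.
All 8 machines are covered.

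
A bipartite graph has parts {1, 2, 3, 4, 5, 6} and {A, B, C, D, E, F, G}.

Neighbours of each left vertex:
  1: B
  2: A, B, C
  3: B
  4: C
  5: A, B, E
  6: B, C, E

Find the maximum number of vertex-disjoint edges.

A valid assignment of size 4: 1–B, 2–A, 4–C, 5–E.
The set {1, 2, 3, 4, 5, 6} has only 4 neighbours ({A, B, C, E}), so by Hall's theorem at most 4 of the 6 left vertices can be matched.

4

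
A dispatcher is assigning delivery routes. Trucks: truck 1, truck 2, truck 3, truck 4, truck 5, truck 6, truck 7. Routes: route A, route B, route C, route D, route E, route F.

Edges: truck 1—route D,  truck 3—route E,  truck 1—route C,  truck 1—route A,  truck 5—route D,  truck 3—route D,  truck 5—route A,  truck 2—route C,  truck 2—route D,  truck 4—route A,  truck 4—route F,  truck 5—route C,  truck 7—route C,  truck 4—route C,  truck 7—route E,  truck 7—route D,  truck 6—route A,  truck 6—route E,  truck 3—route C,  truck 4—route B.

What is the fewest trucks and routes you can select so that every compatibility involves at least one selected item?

5

{truck 4, route A, route C, route D, route E} is a vertex cover of size 5: every edge has an endpoint in this set.
No smaller cover exists because truck 1–route A, truck 2–route C, truck 3–route E, truck 4–route B, truck 5–route D is a matching of size 5, and a cover must include an endpoint of each of these disjoint edges (König's theorem).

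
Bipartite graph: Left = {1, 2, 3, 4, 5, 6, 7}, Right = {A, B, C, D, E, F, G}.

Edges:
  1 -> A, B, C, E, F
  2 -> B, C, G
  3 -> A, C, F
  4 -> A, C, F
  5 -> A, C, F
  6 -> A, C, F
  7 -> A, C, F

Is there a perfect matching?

No

The set {3, 4, 5, 6, 7} has only 3 neighbours ({A, C, F}), so by Hall's theorem at most 5 of the 7 left vertices can be matched.
Hence no matching covers every left vertex.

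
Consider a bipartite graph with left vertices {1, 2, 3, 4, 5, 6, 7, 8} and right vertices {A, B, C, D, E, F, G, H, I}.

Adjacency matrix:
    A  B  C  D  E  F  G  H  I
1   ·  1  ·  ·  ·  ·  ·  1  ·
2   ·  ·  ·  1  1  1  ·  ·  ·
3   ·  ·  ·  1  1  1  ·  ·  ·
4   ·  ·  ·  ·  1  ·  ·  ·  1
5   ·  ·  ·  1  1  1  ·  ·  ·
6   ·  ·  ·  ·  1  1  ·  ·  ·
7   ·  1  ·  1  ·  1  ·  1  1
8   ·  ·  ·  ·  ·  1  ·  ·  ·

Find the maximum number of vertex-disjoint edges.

A valid assignment of size 6: 1-B, 2-F, 3-D, 4-I, 5-E, 7-H.
The set {2, 3, 5, 6, 8} has only 3 neighbours ({D, E, F}), so by Hall's theorem at most 6 of the 8 left vertices can be matched.

6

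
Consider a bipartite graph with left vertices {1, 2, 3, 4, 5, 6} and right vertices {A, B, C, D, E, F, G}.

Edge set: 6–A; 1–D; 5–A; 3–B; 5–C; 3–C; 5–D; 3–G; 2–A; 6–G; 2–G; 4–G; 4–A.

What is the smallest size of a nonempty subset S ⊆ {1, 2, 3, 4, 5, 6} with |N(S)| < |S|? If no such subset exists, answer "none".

3

Take S = {2, 4, 6}. Its neighbourhood is {A, G}, so |N(S)| = 2 < |S| = 3.
Every subset of size less than 3 has at least as many neighbours as members, so 3 is the minimum.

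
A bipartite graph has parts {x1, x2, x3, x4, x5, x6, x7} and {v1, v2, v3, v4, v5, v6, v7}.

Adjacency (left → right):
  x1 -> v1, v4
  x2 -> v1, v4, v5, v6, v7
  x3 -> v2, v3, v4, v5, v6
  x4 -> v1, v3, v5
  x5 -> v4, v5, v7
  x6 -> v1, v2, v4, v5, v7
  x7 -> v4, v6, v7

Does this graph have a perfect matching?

Yes

A valid assignment of size 7: x1→v4, x2→v1, x3→v2, x4→v3, x5→v7, x6→v5, x7→v6.
All 7 left vertices are covered.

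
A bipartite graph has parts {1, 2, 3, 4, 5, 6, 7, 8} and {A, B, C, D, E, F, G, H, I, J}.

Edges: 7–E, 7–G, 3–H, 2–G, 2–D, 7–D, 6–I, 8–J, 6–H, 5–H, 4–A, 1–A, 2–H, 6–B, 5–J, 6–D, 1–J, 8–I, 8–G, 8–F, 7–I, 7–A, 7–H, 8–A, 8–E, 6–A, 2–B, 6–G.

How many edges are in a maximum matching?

7

One maximum matching: 1–J, 2–D, 3–H, 4–A, 6–B, 7–E, 8–G.
The set {1, 3, 4, 5} has only 3 neighbours ({A, H, J}), so by Hall's theorem at most 7 of the 8 left vertices can be matched.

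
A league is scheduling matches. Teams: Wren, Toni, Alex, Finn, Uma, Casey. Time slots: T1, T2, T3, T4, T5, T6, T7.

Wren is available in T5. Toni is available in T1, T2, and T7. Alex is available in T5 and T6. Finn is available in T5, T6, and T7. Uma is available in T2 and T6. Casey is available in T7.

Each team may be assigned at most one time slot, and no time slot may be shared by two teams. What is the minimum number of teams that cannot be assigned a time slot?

One maximum matching: Wren-T5, Toni-T1, Alex-T6, Finn-T7, Uma-T2.
The set {Wren, Alex, Finn, Casey} has only 3 neighbours ({T5, T6, T7}), so by Hall's theorem at most 5 of the 6 teams can be matched.
That matches 5 of the 6, leaving 1 unmatched; no matching can do better.

1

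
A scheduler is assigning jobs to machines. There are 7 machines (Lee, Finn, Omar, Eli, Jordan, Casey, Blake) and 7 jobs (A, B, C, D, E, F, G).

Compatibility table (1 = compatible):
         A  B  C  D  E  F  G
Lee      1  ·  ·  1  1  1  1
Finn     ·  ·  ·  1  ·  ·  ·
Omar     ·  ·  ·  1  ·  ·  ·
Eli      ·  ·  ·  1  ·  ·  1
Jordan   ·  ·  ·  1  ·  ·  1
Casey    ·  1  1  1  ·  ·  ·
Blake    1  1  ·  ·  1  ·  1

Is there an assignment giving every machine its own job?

The set {Finn, Omar, Eli, Jordan} has only 2 neighbours ({D, G}), so by Hall's theorem at most 5 of the 7 machines can be matched.
Hence no matching covers every machine.

No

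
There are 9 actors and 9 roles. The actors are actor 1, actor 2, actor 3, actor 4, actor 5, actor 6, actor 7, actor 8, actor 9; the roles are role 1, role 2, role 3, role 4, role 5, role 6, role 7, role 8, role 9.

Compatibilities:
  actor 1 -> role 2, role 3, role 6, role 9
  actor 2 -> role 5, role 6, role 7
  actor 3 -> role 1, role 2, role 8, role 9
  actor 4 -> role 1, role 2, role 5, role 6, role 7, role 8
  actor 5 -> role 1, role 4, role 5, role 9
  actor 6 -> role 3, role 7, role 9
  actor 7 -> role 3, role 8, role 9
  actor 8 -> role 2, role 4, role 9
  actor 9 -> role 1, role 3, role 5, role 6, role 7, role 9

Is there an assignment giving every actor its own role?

Yes

For example, pair actor 1→role 2, actor 2→role 6, actor 3→role 1, actor 4→role 5, actor 5→role 4, actor 6→role 3, actor 7→role 8, actor 8→role 9, actor 9→role 7.
Every actor is matched, so this is a perfect matching.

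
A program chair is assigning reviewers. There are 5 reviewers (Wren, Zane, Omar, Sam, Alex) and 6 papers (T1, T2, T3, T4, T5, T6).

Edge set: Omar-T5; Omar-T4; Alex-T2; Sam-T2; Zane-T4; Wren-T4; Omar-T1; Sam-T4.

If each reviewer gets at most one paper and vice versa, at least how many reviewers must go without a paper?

2

One maximum matching: Wren→T4, Omar→T5, Sam→T2.
The set {Wren, Zane, Sam, Alex} has only 2 neighbours ({T2, T4}), so by Hall's theorem at most 3 of the 5 reviewers can be matched.
That matches 3 of the 5, leaving 2 unmatched; no matching can do better.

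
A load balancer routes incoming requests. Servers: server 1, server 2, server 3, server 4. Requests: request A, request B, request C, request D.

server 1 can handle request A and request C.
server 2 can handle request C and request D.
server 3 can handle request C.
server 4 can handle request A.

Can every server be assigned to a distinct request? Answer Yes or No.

No

The set {server 1, server 3, server 4} has only 2 neighbours ({request A, request C}), so by Hall's theorem at most 3 of the 4 servers can be matched.
Hence no matching covers every server.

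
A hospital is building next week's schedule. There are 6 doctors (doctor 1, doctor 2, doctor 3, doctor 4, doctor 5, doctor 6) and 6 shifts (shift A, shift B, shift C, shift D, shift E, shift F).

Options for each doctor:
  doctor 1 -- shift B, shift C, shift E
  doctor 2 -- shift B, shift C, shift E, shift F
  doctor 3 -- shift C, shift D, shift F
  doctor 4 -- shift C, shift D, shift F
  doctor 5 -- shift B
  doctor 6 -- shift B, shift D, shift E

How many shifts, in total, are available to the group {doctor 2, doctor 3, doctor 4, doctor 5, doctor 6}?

5

The union of neighbours of {doctor 2, doctor 3, doctor 4, doctor 5, doctor 6} is {shift B, shift C, shift D, shift E, shift F}, which has 5 elements.
Since |N(S)| = 5 ≥ |S| = 5, Hall's condition holds for this subset.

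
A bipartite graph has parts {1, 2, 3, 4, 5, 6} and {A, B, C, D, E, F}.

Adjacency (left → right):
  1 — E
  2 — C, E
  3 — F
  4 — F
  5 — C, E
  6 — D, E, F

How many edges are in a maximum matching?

4

For example, pair 1→E, 2→C, 3→F, 6→D.
The set {1, 2, 3, 4, 5} has only 3 neighbours ({C, E, F}), so by Hall's theorem at most 4 of the 6 left vertices can be matched.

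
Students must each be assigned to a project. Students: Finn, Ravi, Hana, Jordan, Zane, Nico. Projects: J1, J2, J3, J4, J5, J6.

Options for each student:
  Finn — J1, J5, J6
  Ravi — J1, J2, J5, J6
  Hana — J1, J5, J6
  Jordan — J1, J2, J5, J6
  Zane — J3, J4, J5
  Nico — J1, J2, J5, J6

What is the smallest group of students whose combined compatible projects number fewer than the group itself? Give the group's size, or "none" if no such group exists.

Take S = {Finn, Ravi, Hana, Jordan, Nico}. Its neighbourhood is {J1, J2, J5, J6}, so |N(S)| = 4 < |S| = 5.
Every subset of size less than 5 has at least as many neighbours as members, so 5 is the minimum.

5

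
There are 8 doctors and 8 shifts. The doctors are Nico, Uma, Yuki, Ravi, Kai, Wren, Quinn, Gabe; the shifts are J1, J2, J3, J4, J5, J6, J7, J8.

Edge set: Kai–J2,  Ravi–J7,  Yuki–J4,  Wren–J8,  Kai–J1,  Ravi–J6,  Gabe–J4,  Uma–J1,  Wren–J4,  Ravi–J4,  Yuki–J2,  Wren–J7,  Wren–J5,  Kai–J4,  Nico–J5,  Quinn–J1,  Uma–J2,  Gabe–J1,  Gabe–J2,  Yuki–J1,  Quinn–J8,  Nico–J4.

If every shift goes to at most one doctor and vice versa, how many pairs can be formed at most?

A valid assignment of size 7: Nico-J5, Uma-J2, Yuki-J4, Ravi-J6, Kai-J1, Wren-J7, Quinn-J8.
The set {Uma, Yuki, Kai, Gabe} has only 3 neighbours ({J1, J2, J4}), so by Hall's theorem at most 7 of the 8 doctors can be matched.

7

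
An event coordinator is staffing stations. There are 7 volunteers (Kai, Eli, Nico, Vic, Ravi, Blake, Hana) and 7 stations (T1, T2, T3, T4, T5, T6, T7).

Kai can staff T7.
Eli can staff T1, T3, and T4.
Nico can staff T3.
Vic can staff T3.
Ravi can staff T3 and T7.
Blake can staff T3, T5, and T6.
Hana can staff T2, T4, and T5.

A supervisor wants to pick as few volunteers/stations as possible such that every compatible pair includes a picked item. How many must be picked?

5

The 5 edges Kai–T7, Eli–T4, Nico–T3, Blake–T6, Hana–T5 form a matching, so any vertex cover needs at least 5 vertices (one per matched edge).
Conversely {Eli, Blake, Hana, T3, T7} meets every edge and has exactly 5 vertices, so 5 is optimal.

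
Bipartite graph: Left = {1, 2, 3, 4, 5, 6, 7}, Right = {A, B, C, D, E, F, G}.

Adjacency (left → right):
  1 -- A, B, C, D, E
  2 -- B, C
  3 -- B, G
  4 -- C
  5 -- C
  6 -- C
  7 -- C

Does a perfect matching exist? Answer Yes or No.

No

The set {4, 5, 6, 7} has only 1 neighbour ({C}), so by Hall's theorem at most 4 of the 7 left vertices can be matched.
Hence no matching covers every left vertex.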